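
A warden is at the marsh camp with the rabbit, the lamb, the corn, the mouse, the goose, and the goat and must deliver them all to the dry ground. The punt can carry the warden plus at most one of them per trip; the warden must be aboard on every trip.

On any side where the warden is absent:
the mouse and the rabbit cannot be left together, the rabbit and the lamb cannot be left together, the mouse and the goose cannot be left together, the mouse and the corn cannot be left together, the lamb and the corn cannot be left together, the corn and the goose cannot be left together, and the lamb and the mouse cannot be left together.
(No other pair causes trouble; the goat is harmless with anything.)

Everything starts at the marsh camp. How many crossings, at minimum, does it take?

impossible

Whatever the first load, the items left behind include a forbidden pair without the warden. No opening move is safe, so no plan exists.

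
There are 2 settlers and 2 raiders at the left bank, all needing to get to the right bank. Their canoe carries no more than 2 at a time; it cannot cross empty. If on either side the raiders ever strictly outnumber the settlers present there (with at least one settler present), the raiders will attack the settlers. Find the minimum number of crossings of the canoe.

5

Counting alone: each trip to the right bank takes at most 2 across and each return brings at least 1 back, so after t trips out (and t−1 returns) at most 2t − (t−1) of the 4 are across; that first reaches 4 at t = 3, so at least 5 crossings are needed.
The plan below uses exactly 5 crossings, so it is optimal:
1. 2 raiders → the right bank.  (the left bank: 2S 0R; the right bank: 0S 2R)
2. 1 raider ← the left bank.  (the left bank: 2S 1R; the right bank: 0S 1R)
3. 2 settlers → the right bank.  (the left bank: 0S 1R; the right bank: 2S 1R)
4. 1 raider ← the left bank.  (the left bank: 0S 2R; the right bank: 2S 0R)
5. 2 raiders → the right bank.  (the left bank: 0S 0R; the right bank: 2S 2R)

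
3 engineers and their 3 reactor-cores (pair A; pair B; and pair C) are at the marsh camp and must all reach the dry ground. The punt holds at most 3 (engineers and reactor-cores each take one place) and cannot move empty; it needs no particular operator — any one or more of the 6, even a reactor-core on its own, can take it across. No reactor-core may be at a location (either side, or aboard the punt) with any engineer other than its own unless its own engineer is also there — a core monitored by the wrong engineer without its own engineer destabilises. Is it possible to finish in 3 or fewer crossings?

No

Counting alone: each trip to the dry ground takes at most 3 across and each return brings at least 1 back, so after t trips out (and t−1 returns) at most 3t − (t−1) of the 6 are across; that first reaches 6 at t = 3, so at least 5 crossings are needed.
Since 3 < 5, 3 crossings cannot be enough. (The shortest complete plan in fact takes 5:)
1. engineer A and reactor-core A cross → the dry ground.
2. engineer A crosses ← the marsh camp.
3. engineer A, engineer B, and engineer C cross → the dry ground.
4. reactor-core A crosses ← the marsh camp.
5. reactor-core A, reactor-core B, and reactor-core C cross → the dry ground.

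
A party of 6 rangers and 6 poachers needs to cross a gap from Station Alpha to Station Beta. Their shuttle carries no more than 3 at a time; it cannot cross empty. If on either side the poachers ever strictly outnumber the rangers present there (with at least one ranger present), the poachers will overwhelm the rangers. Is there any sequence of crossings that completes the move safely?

Following every safe sequence of crossings from the start, the most of the 12 that can be at Station Beta as the shuttle arrives there on crossings 1, 3, 5 is 3, 5, 6 respectively; the best ever achieved is 6 of 12.
From crossing 7 on, no configuration arises that was not already reachable earlier: only 17 distinct safe configurations (who is on which side, and where the shuttle is) can ever be reached, none of them has everyone across, and every continuation just revisits them. They are: 0 rangers + 0 poachers across (shuttle back at the start); 0 rangers + 1 poacher across (shuttle there); 0 rangers + 1 poacher across (shuttle back at the start); 0 rangers + 2 poachers across (shuttle there); 0 rangers + 2 poachers across (shuttle back at the start); 0 rangers + 3 poachers across (shuttle there); 0 rangers + 3 poachers across (shuttle back at the start); 0 rangers + 4 poachers across (shuttle there); 0 rangers + 4 poachers across (shuttle back at the start); 0 rangers + 5 poachers across (shuttle there); 0 rangers + 5 poachers across (shuttle back at the start); 0 rangers + 6 poachers across (shuttle there); 1 ranger + 1 poacher across (shuttle there); 1 ranger + 1 poacher across (shuttle back at the start); 2 rangers + 2 poachers across (shuttle there); 2 rangers + 2 poachers across (shuttle back at the start); 3 rangers + 3 poachers across (shuttle there). So no valid plan exists.

No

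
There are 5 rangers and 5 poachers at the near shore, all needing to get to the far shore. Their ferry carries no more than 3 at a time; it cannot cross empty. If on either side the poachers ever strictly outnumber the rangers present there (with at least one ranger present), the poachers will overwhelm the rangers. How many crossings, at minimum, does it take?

Counting alone: each trip to the far shore takes at most 3 across and each return brings at least 1 back, so after t trips out (and t−1 returns) at most 3t − (t−1) of the 10 are across; that first reaches 10 at t = 5, so at least 9 crossings are needed.
The safety rule pushes this higher. Following every safe sequence of crossings, the most of the 10 that can be at the far shore as the ferry arrives there on crossing 9 is 9 — never all 10.
So no plan with fewer than 11 crossings exists, and this one achieves 11:
1. 2 poachers → the far shore.  (the near shore: 5R 3P; the far shore: 0R 2P)
2. 1 poacher ← the near shore.  (the near shore: 5R 4P; the far shore: 0R 1P)
3. 3 poachers → the far shore.  (the near shore: 5R 1P; the far shore: 0R 4P)
4. 1 poacher ← the near shore.  (the near shore: 5R 2P; the far shore: 0R 3P)
5. 3 rangers → the far shore.  (the near shore: 2R 2P; the far shore: 3R 3P)
6. 1 ranger and 1 poacher ← the near shore.  (the near shore: 3R 3P; the far shore: 2R 2P)
7. 3 rangers → the far shore.  (the near shore: 0R 3P; the far shore: 5R 2P)
8. 1 poacher ← the near shore.  (the near shore: 0R 4P; the far shore: 5R 1P)
9. 2 poachers → the far shore.  (the near shore: 0R 2P; the far shore: 5R 3P)
10. 1 poacher ← the near shore.  (the near shore: 0R 3P; the far shore: 5R 2P)
11. 3 poachers → the far shore.  (the near shore: 0R 0P; the far shore: 5R 5P)

11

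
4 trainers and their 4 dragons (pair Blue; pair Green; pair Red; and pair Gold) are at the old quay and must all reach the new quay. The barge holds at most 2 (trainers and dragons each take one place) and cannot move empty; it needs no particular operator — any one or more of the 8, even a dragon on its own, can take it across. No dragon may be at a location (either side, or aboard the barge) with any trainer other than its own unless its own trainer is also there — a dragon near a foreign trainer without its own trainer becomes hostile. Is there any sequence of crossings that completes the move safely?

No

Following every safe sequence of crossings from the start, the most of the 8 that can be at the new quay as the barge arrives there on crossings 1, 3, 5 is 2, 3, 4 respectively; the best ever achieved is 4 of 8.
From crossing 7 on, no configuration arises that was not already reachable earlier: only 44 distinct safe configurations (who is on which side, and where the barge is) can ever be reached, none of them has everyone across, and every continuation just revisits them. So no valid plan exists.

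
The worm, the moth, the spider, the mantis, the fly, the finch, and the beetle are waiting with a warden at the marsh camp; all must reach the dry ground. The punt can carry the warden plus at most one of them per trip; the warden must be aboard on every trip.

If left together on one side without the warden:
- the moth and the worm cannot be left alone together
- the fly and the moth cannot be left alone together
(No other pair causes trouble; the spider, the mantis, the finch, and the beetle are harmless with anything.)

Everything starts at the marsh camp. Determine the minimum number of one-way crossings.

Counting alone: the warden can take at most 1 across per trip to the dry ground, so moving all 7 needs at least 7 loaded trips out, with a return between consecutive ones — at least 13 crossings.
The safety rule pushes this higher. Following every safe sequence of crossings, the most of the 7 that can be at the dry ground as the punt arrives there on crossing 13 is 6 — never all 7.
So no plan with fewer than 15 crossings exists, and this one achieves 15:
1. Warden goes to the dry ground with the moth.  [the marsh camp: the beetle, the finch, the fly, the mantis, the spider, the worm | the dry ground: the moth]
2. Warden goes back to the marsh camp alone.  [the marsh camp: the beetle, the finch, the fly, the mantis, the spider, the worm | the dry ground: the moth]
3. Warden goes to the dry ground with the worm.  [the marsh camp: the beetle, the finch, the fly, the mantis, the spider | the dry ground: the moth, the worm]
4. Warden goes back to the marsh camp with the moth.  [the marsh camp: the beetle, the finch, the fly, the mantis, the moth, the spider | the dry ground: the worm]
5. Warden goes to the dry ground with the fly.  [the marsh camp: the beetle, the finch, the mantis, the moth, the spider | the dry ground: the fly, the worm]
6. Warden goes back to the marsh camp alone.  [the marsh camp: the beetle, the finch, the mantis, the moth, the spider | the dry ground: the fly, the worm]
7. Warden goes to the dry ground with the spider.  [the marsh camp: the beetle, the finch, the mantis, the moth | the dry ground: the fly, the spider, the worm]
8. Warden goes back to the marsh camp alone.  [the marsh camp: the beetle, the finch, the mantis, the moth | the dry ground: the fly, the spider, the worm]
9. Warden goes to the dry ground with the mantis.  [the marsh camp: the beetle, the finch, the moth | the dry ground: the fly, the mantis, the spider, the worm]
10. Warden goes back to the marsh camp alone.  [the marsh camp: the beetle, the finch, the moth | the dry ground: the fly, the mantis, the spider, the worm]
11. Warden goes to the dry ground with the finch.  [the marsh camp: the beetle, the moth | the dry ground: the finch, the fly, the mantis, the spider, the worm]
12. Warden goes back to the marsh camp alone.  [the marsh camp: the beetle, the moth | the dry ground: the finch, the fly, the mantis, the spider, the worm]
13. Warden goes to the dry ground with the beetle.  [the marsh camp: the moth | the dry ground: the beetle, the finch, the fly, the mantis, the spider, the worm]
14. Warden goes back to the marsh camp alone.  [the marsh camp: the moth | the dry ground: the beetle, the finch, the fly, the mantis, the spider, the worm]
15. Warden goes to the dry ground with the moth.  [the marsh camp: — | the dry ground: the beetle, the finch, the fly, the mantis, the moth, the spider, the worm]

15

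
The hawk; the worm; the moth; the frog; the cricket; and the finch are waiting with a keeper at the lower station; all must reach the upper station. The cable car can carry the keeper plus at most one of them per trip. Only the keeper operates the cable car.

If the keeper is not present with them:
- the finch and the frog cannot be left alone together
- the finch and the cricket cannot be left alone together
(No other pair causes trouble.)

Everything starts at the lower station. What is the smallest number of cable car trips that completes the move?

13

Counting alone: the keeper can take at most 1 across per trip to the upper station, so moving all 6 needs at least 6 loaded trips out, with a return between consecutive ones — at least 11 crossings.
The safety rule pushes this higher. Following every safe sequence of crossings, the most of the 6 that can be at the upper station as the cable car arrives there on crossing 11 is 5 — never all 6.
So no plan with fewer than 13 crossings exists, and this one achieves 13:
1. Keeper goes to the upper station with the finch.
2. Keeper goes back to the lower station alone.
3. Keeper goes to the upper station with the hawk.
4. Keeper goes back to the lower station alone.
5. Keeper goes to the upper station with the worm.
6. Keeper goes back to the lower station alone.
7. Keeper goes to the upper station with the moth.
8. Keeper goes back to the lower station alone.
9. Keeper goes to the upper station with the frog.
10. Keeper goes back to the lower station with the finch.
11. Keeper goes to the upper station with the cricket.
12. Keeper goes back to the lower station alone.
13. Keeper goes to the upper station with the finch.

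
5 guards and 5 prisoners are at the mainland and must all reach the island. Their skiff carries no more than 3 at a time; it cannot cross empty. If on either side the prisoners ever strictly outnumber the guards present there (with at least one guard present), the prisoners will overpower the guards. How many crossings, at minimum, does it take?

Counting alone: each trip to the island takes at most 3 across and each return brings at least 1 back, so after t trips out (and t−1 returns) at most 3t − (t−1) of the 10 are across; that first reaches 10 at t = 5, so at least 9 crossings are needed.
The safety rule pushes this higher. Following every safe sequence of crossings, the most of the 10 that can be at the island as the skiff arrives there on crossing 9 is 9 — never all 10.
So no plan with fewer than 11 crossings exists, and this one achieves 11:
1. 2 prisoners → the island.  (the mainland: 5G 3P; the island: 0G 2P)
2. 1 prisoner ← the mainland.  (the mainland: 5G 4P; the island: 0G 1P)
3. 3 prisoners → the island.  (the mainland: 5G 1P; the island: 0G 4P)
4. 1 prisoner ← the mainland.  (the mainland: 5G 2P; the island: 0G 3P)
5. 3 guards → the island.  (the mainland: 2G 2P; the island: 3G 3P)
6. 1 guard and 1 prisoner ← the mainland.  (the mainland: 3G 3P; the island: 2G 2P)
7. 3 guards → the island.  (the mainland: 0G 3P; the island: 5G 2P)
8. 1 prisoner ← the mainland.  (the mainland: 0G 4P; the island: 5G 1P)
9. 2 prisoners → the island.  (the mainland: 0G 2P; the island: 5G 3P)
10. 1 prisoner ← the mainland.  (the mainland: 0G 3P; the island: 5G 2P)
11. 3 prisoners → the island.  (the mainland: 0G 0P; the island: 5G 5P)

11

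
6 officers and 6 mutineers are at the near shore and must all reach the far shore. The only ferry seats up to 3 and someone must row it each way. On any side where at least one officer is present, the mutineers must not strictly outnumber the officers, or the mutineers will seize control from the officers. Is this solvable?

No

Following every safe sequence of crossings from the start, the most of the 12 that can be at the far shore as the ferry arrives there on crossings 1, 3, 5 is 3, 5, 6 respectively; the best ever achieved is 6 of 12.
From crossing 7 on, no configuration arises that was not already reachable earlier: only 17 distinct safe configurations (who is on which side, and where the ferry is) can ever be reached, none of them has everyone across, and every continuation just revisits them. They are: 0 officers + 0 mutineers across (ferry back at the start); 0 officers + 1 mutineer across (ferry there); 0 officers + 1 mutineer across (ferry back at the start); 0 officers + 2 mutineers across (ferry there); 0 officers + 2 mutineers across (ferry back at the start); 0 officers + 3 mutineers across (ferry there); 0 officers + 3 mutineers across (ferry back at the start); 0 officers + 4 mutineers across (ferry there); 0 officers + 4 mutineers across (ferry back at the start); 0 officers + 5 mutineers across (ferry there); 0 officers + 5 mutineers across (ferry back at the start); 0 officers + 6 mutineers across (ferry there); 1 officer + 1 mutineer across (ferry there); 1 officer + 1 mutineer across (ferry back at the start); 2 officers + 2 mutineers across (ferry there); 2 officers + 2 mutineers across (ferry back at the start); 3 officers + 3 mutineers across (ferry there). So no valid plan exists.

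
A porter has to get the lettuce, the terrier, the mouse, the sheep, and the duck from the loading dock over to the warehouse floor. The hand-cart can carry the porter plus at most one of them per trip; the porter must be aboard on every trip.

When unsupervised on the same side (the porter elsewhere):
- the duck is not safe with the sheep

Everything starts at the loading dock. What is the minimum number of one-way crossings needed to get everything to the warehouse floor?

9

Counting alone: the porter can take at most 1 across per trip to the warehouse floor, so moving all 5 needs at least 5 loaded trips out, with a return between consecutive ones — at least 9 crossings.
The plan below uses exactly 9 crossings, so it is optimal:
1. Porter goes to the warehouse floor with the sheep.
2. Porter goes back to the loading dock alone.
3. Porter goes to the warehouse floor with the lettuce.
4. Porter goes back to the loading dock alone.
5. Porter goes to the warehouse floor with the terrier.
6. Porter goes back to the loading dock alone.
7. Porter goes to the warehouse floor with the mouse.
8. Porter goes back to the loading dock alone.
9. Porter goes to the warehouse floor with the duck.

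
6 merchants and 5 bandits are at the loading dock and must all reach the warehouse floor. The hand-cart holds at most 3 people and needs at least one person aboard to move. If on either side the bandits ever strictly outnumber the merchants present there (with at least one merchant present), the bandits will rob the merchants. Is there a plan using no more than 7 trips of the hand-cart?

Counting alone: each trip to the warehouse floor takes at most 3 across and each return brings at least 1 back, so after t trips out (and t−1 returns) at most 3t − (t−1) of the 11 are across; that first reaches 11 at t = 5, so at least 9 crossings are needed.
Since 7 < 9, 7 crossings cannot be enough. (The shortest complete plan in fact takes 9:)
1. 3 bandits → the warehouse floor.  (the loading dock: 6M 2B; the warehouse floor: 0M 3B)
2. 1 bandit ← the loading dock.  (the loading dock: 6M 3B; the warehouse floor: 0M 2B)
3. 3 merchants → the warehouse floor.  (the loading dock: 3M 3B; the warehouse floor: 3M 2B)
4. 1 merchant ← the loading dock.  (the loading dock: 4M 3B; the warehouse floor: 2M 2B)
5. 2 merchants and 1 bandit → the warehouse floor.  (the loading dock: 2M 2B; the warehouse floor: 4M 3B)
6. 1 merchant ← the loading dock.  (the loading dock: 3M 2B; the warehouse floor: 3M 3B)
7. 2 merchants and 1 bandit → the warehouse floor.  (the loading dock: 1M 1B; the warehouse floor: 5M 4B)
8. 1 merchant ← the loading dock.  (the loading dock: 2M 1B; the warehouse floor: 4M 4B)
9. 2 merchants and 1 bandit → the warehouse floor.  (the loading dock: 0M 0B; the warehouse floor: 6M 5B)

No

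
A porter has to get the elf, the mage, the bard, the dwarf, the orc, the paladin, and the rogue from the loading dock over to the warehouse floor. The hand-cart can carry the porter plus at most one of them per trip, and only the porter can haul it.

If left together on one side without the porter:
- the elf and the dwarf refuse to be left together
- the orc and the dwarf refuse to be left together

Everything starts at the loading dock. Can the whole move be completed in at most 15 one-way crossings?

Yes — this plan uses 15 crossings (≤ 15):
1. Porter goes to the warehouse floor with the dwarf.  [the loading dock: the bard, the elf, the mage, the orc, the paladin, the rogue | the warehouse floor: the dwarf]
2. Porter goes back to the loading dock alone.  [the loading dock: the bard, the elf, the mage, the orc, the paladin, the rogue | the warehouse floor: the dwarf]
3. Porter goes to the warehouse floor with the elf.  [the loading dock: the bard, the mage, the orc, the paladin, the rogue | the warehouse floor: the dwarf, the elf]
4. Porter goes back to the loading dock with the dwarf.  [the loading dock: the bard, the dwarf, the mage, the orc, the paladin, the rogue | the warehouse floor: the elf]
5. Porter goes to the warehouse floor with the orc.  [the loading dock: the bard, the dwarf, the mage, the paladin, the rogue | the warehouse floor: the elf, the orc]
6. Porter goes back to the loading dock alone.  [the loading dock: the bard, the dwarf, the mage, the paladin, the rogue | the warehouse floor: the elf, the orc]
7. Porter goes to the warehouse floor with the mage.  [the loading dock: the bard, the dwarf, the paladin, the rogue | the warehouse floor: the elf, the mage, the orc]
8. Porter goes back to the loading dock alone.  [the loading dock: the bard, the dwarf, the paladin, the rogue | the warehouse floor: the elf, the mage, the orc]
9. Porter goes to the warehouse floor with the bard.  [the loading dock: the dwarf, the paladin, the rogue | the warehouse floor: the bard, the elf, the mage, the orc]
10. Porter goes back to the loading dock alone.  [the loading dock: the dwarf, the paladin, the rogue | the warehouse floor: the bard, the elf, the mage, the orc]
11. Porter goes to the warehouse floor with the paladin.  [the loading dock: the dwarf, the rogue | the warehouse floor: the bard, the elf, the mage, the orc, the paladin]
12. Porter goes back to the loading dock alone.  [the loading dock: the dwarf, the rogue | the warehouse floor: the bard, the elf, the mage, the orc, the paladin]
13. Porter goes to the warehouse floor with the rogue.  [the loading dock: the dwarf | the warehouse floor: the bard, the elf, the mage, the orc, the paladin, the rogue]
14. Porter goes back to the loading dock alone.  [the loading dock: the dwarf | the warehouse floor: the bard, the elf, the mage, the orc, the paladin, the rogue]
15. Porter goes to the warehouse floor with the dwarf.  [the loading dock: — | the warehouse floor: the bard, the dwarf, the elf, the mage, the orc, the paladin, the rogue]

Yes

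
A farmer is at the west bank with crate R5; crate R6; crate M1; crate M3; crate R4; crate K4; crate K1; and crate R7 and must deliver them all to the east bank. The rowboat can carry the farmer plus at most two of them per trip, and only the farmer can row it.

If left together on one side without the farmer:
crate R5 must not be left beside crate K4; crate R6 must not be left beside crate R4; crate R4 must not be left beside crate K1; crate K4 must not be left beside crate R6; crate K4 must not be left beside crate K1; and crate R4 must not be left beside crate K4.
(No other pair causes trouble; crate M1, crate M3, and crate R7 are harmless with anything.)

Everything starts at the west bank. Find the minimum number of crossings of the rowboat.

13

Counting alone: the farmer can take at most 2 across per trip to the east bank, so moving all 8 needs at least 4 loaded trips out, with a return between consecutive ones — at least 7 crossings.
The safety rule pushes this higher. Following every safe sequence of crossings, the most of the 8 that can be at the east bank as the rowboat arrives there on crossings 7, 9, 11 is 5, 6, 7 respectively — never all 8.
So no plan with fewer than 13 crossings exists, and this one achieves 13:
1. Farmer goes to the east bank with crate K4 and crate R4.  [the west bank: crate K1, crate M1, crate M3, crate R5, crate R6, crate R7 | the east bank: crate K4, crate R4]
2. Farmer goes back to the west bank with crate R4.  [the west bank: crate K1, crate M1, crate M3, crate R4, crate R5, crate R6, crate R7 | the east bank: crate K4]
3. Farmer goes to the east bank with crate R4 and crate R5.  [the west bank: crate K1, crate M1, crate M3, crate R6, crate R7 | the east bank: crate K4, crate R4, crate R5]
4. Farmer goes back to the west bank with crate K4.  [the west bank: crate K1, crate K4, crate M1, crate M3, crate R6, crate R7 | the east bank: crate R4, crate R5]
5. Farmer goes to the east bank with crate K1 and crate R6.  [the west bank: crate K4, crate M1, crate M3, crate R7 | the east bank: crate K1, crate R4, crate R5, crate R6]
6. Farmer goes back to the west bank with crate R4.  [the west bank: crate K4, crate M1, crate M3, crate R4, crate R7 | the east bank: crate K1, crate R5, crate R6]
7. Farmer goes to the east bank with crate M1 and crate R4.  [the west bank: crate K4, crate M3, crate R7 | the east bank: crate K1, crate M1, crate R4, crate R5, crate R6]
8. Farmer goes back to the west bank with crate R4.  [the west bank: crate K4, crate M3, crate R4, crate R7 | the east bank: crate K1, crate M1, crate R5, crate R6]
9. Farmer goes to the east bank with crate M3 and crate R4.  [the west bank: crate K4, crate R7 | the east bank: crate K1, crate M1, crate M3, crate R4, crate R5, crate R6]
10. Farmer goes back to the west bank with crate R4.  [the west bank: crate K4, crate R4, crate R7 | the east bank: crate K1, crate M1, crate M3, crate R5, crate R6]
11. Farmer goes to the east bank with crate R4 and crate R7.  [the west bank: crate K4 | the east bank: crate K1, crate M1, crate M3, crate R4, crate R5, crate R6, crate R7]
12. Farmer goes back to the west bank with crate R4.  [the west bank: crate K4, crate R4 | the east bank: crate K1, crate M1, crate M3, crate R5, crate R6, crate R7]
13. Farmer goes to the east bank with crate K4 and crate R4.  [the west bank: — | the east bank: crate K1, crate K4, crate M1, crate M3, crate R4, crate R5, crate R6, crate R7]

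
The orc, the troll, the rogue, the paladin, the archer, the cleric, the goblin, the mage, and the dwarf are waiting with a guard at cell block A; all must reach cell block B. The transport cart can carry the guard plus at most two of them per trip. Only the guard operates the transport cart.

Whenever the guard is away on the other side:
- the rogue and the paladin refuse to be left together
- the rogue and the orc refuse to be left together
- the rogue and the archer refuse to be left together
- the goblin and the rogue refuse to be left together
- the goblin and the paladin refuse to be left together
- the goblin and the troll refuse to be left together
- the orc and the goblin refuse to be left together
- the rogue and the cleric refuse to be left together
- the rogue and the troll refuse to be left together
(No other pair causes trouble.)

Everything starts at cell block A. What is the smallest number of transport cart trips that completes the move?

impossible

Following every safe sequence of crossings from the start, the most of the 9 that can be at cell block B as the transport cart arrives there on crossings 1, 3, 5, 7, 9, 11 is 2, 3, 4, 5, 6, 7 respectively; the best ever achieved is 7 of 9.
From crossing 13 on, no configuration arises that was not already reachable earlier: only 148 distinct safe configurations (who is on which side, and where the transport cart is) can ever be reached, none of them has everyone across, and every continuation just revisits them. So no valid plan exists.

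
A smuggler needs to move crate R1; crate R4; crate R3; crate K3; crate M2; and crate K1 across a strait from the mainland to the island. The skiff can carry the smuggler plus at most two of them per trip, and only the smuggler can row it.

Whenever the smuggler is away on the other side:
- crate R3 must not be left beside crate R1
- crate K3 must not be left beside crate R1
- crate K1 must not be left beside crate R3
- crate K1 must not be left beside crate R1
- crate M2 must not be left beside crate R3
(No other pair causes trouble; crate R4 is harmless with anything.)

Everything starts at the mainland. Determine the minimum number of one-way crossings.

Counting alone: the smuggler can take at most 2 across per trip to the island, so moving all 6 needs at least 3 loaded trips out, with a return between consecutive ones — at least 5 crossings.
The safety rule pushes this higher. Following every safe sequence of crossings, the most of the 6 that can be at the island as the skiff arrives there on crossings 5, 7 is 4, 5 respectively — never all 6.
So no plan with fewer than 9 crossings exists, and this one achieves 9:
1. Smuggler goes to the island with crate R1 and crate R3.  [the mainland: crate K1, crate K3, crate M2, crate R4 | the island: crate R1, crate R3]
2. Smuggler goes back to the mainland with crate R1.  [the mainland: crate K1, crate K3, crate M2, crate R1, crate R4 | the island: crate R3]
3. Smuggler goes to the island with crate R1 and crate R4.  [the mainland: crate K1, crate K3, crate M2 | the island: crate R1, crate R3, crate R4]
4. Smuggler goes back to the mainland with crate R1.  [the mainland: crate K1, crate K3, crate M2, crate R1 | the island: crate R3, crate R4]
5. Smuggler goes to the island with crate K3 and crate R1.  [the mainland: crate K1, crate M2 | the island: crate K3, crate R1, crate R3, crate R4]
6. Smuggler goes back to the mainland with crate R1.  [the mainland: crate K1, crate M2, crate R1 | the island: crate K3, crate R3, crate R4]
7. Smuggler goes to the island with crate K1 and crate M2.  [the mainland: crate R1 | the island: crate K1, crate K3, crate M2, crate R3, crate R4]
8. Smuggler goes back to the mainland with crate R3.  [the mainland: crate R1, crate R3 | the island: crate K1, crate K3, crate M2, crate R4]
9. Smuggler goes to the island with crate R1 and crate R3.  [the mainland: — | the island: crate K1, crate K3, crate M2, crate R1, crate R3, crate R4]

9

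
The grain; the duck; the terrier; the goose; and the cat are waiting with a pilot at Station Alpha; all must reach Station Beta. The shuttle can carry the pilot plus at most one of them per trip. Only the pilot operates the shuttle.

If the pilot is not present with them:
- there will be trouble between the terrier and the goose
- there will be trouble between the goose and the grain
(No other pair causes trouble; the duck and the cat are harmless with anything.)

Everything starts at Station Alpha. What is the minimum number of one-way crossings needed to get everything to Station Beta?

11

Counting alone: the pilot can take at most 1 across per trip to Station Beta, so moving all 5 needs at least 5 loaded trips out, with a return between consecutive ones — at least 9 crossings.
The safety rule pushes this higher. Following every safe sequence of crossings, the most of the 5 that can be at Station Beta as the shuttle arrives there on crossing 9 is 4 — never all 5.
So no plan with fewer than 11 crossings exists, and this one achieves 11:
1. Pilot goes to Station Beta with the goose.
2. Pilot goes back to Station Alpha alone.
3. Pilot goes to Station Beta with the grain.
4. Pilot goes back to Station Alpha with the goose.
5. Pilot goes to Station Beta with the terrier.
6. Pilot goes back to Station Alpha alone.
7. Pilot goes to Station Beta with the duck.
8. Pilot goes back to Station Alpha alone.
9. Pilot goes to Station Beta with the cat.
10. Pilot goes back to Station Alpha alone.
11. Pilot goes to Station Beta with the goose.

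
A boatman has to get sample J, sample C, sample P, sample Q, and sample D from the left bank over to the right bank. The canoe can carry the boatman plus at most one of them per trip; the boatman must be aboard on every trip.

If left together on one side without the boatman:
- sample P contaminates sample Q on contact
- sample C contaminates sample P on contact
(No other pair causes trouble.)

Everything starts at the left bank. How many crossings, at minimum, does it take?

11

Counting alone: the boatman can take at most 1 across per trip to the right bank, so moving all 5 needs at least 5 loaded trips out, with a return between consecutive ones — at least 9 crossings.
The safety rule pushes this higher. Following every safe sequence of crossings, the most of the 5 that can be at the right bank as the canoe arrives there on crossing 9 is 4 — never all 5.
So no plan with fewer than 11 crossings exists, and this one achieves 11:
1. Boatman goes to the right bank with sample P.  [the left bank: sample C, sample D, sample J, sample Q | the right bank: sample P]
2. Boatman goes back to the left bank alone.  [the left bank: sample C, sample D, sample J, sample Q | the right bank: sample P]
3. Boatman goes to the right bank with sample J.  [the left bank: sample C, sample D, sample Q | the right bank: sample J, sample P]
4. Boatman goes back to the left bank alone.  [the left bank: sample C, sample D, sample Q | the right bank: sample J, sample P]
5. Boatman goes to the right bank with sample C.  [the left bank: sample D, sample Q | the right bank: sample C, sample J, sample P]
6. Boatman goes back to the left bank with sample P.  [the left bank: sample D, sample P, sample Q | the right bank: sample C, sample J]
7. Boatman goes to the right bank with sample Q.  [the left bank: sample D, sample P | the right bank: sample C, sample J, sample Q]
8. Boatman goes back to the left bank alone.  [the left bank: sample D, sample P | the right bank: sample C, sample J, sample Q]
9. Boatman goes to the right bank with sample D.  [the left bank: sample P | the right bank: sample C, sample D, sample J, sample Q]
10. Boatman goes back to the left bank alone.  [the left bank: sample P | the right bank: sample C, sample D, sample J, sample Q]
11. Boatman goes to the right bank with sample P.  [the left bank: — | the right bank: sample C, sample D, sample J, sample P, sample Q]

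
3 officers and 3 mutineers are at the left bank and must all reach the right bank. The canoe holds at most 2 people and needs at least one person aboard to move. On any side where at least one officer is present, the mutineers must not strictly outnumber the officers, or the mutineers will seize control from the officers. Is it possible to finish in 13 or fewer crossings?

Yes — this plan uses 11 crossings (≤ 13):
1. 2 mutineers → the right bank.  (the left bank: 3O 1M; the right bank: 0O 2M)
2. 1 mutineer ← the left bank.  (the left bank: 3O 2M; the right bank: 0O 1M)
3. 2 mutineers → the right bank.  (the left bank: 3O 0M; the right bank: 0O 3M)
4. 1 mutineer ← the left bank.  (the left bank: 3O 1M; the right bank: 0O 2M)
5. 2 officers → the right bank.  (the left bank: 1O 1M; the right bank: 2O 2M)
6. 1 officer and 1 mutineer ← the left bank.  (the left bank: 2O 2M; the right bank: 1O 1M)
7. 2 officers → the right bank.  (the left bank: 0O 2M; the right bank: 3O 1M)
8. 1 mutineer ← the left bank.  (the left bank: 0O 3M; the right bank: 3O 0M)
9. 2 mutineers → the right bank.  (the left bank: 0O 1M; the right bank: 3O 2M)
10. 1 mutineer ← the left bank.  (the left bank: 0O 2M; the right bank: 3O 1M)
11. 2 mutineers → the right bank.  (the left bank: 0O 0M; the right bank: 3O 3M)

Yes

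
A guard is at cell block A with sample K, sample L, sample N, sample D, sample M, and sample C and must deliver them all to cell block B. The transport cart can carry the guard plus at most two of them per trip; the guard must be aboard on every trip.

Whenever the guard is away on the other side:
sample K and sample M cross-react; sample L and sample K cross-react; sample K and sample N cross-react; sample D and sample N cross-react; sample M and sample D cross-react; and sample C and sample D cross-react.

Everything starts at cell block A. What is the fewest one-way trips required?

Counting alone: the guard can take at most 2 across per trip to cell block B, so moving all 6 needs at least 3 loaded trips out, with a return between consecutive ones — at least 5 crossings.
The safety rule pushes this higher. Following every safe sequence of crossings, the most of the 6 that can be at cell block B as the transport cart arrives there on crossing 5 is 4 — never all 6.
So no plan with fewer than 7 crossings exists, and this one achieves 7:
1. Guard goes to cell block B with sample D and sample K.  [cell block A: sample C, sample L, sample M, sample N | cell block B: sample D, sample K]
2. Guard goes back to cell block A alone.  [cell block A: sample C, sample L, sample M, sample N | cell block B: sample D, sample K]
3. Guard goes to cell block B with sample L and sample N.  [cell block A: sample C, sample M | cell block B: sample D, sample K, sample L, sample N]
4. Guard goes back to cell block A with sample D and sample K.  [cell block A: sample C, sample D, sample K, sample M | cell block B: sample L, sample N]
5. Guard goes to cell block B with sample C and sample M.  [cell block A: sample D, sample K | cell block B: sample C, sample L, sample M, sample N]
6. Guard goes back to cell block A alone.  [cell block A: sample D, sample K | cell block B: sample C, sample L, sample M, sample N]
7. Guard goes to cell block B with sample D and sample K.  [cell block A: — | cell block B: sample C, sample D, sample K, sample L, sample M, sample N]

7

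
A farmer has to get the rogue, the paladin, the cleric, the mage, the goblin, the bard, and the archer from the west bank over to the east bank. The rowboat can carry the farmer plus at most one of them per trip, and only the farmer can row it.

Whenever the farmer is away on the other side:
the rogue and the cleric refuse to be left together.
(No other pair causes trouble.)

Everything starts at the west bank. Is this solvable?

1. Farmer goes to the east bank with the rogue.
2. Farmer goes back to the west bank alone.
3. Farmer goes to the east bank with the paladin.
4. Farmer goes back to the west bank alone.
5. Farmer goes to the east bank with the mage.
6. Farmer goes back to the west bank alone.
7. Farmer goes to the east bank with the goblin.
8. Farmer goes back to the west bank alone.
9. Farmer goes to the east bank with the bard.
10. Farmer goes back to the west bank alone.
11. Farmer goes to the east bank with the archer.
12. Farmer goes back to the west bank alone.
13. Farmer goes to the east bank with the cleric.

Yes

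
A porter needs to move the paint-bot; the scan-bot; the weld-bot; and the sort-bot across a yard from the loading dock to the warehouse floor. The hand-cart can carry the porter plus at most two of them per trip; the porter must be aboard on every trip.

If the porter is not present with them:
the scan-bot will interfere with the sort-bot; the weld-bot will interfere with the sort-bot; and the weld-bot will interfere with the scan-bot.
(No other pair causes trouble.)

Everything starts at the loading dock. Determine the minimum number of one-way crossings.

Counting alone: the porter can take at most 2 across per trip to the warehouse floor, so moving all 4 needs at least 2 loaded trips out, with a return between consecutive ones — at least 3 crossings.
The safety rule pushes this higher. Following every safe sequence of crossings, the most of the 4 that can be at the warehouse floor as the hand-cart arrives there on crossing 3 is 3 — never all 4.
So no plan with fewer than 5 crossings exists, and this one achieves 5:
1. Porter goes to the warehouse floor with the scan-bot and the weld-bot.  [the loading dock: the paint-bot, the sort-bot | the warehouse floor: the scan-bot, the weld-bot]
2. Porter goes back to the loading dock with the scan-bot.  [the loading dock: the paint-bot, the scan-bot, the sort-bot | the warehouse floor: the weld-bot]
3. Porter goes to the warehouse floor with the paint-bot and the scan-bot.  [the loading dock: the sort-bot | the warehouse floor: the paint-bot, the scan-bot, the weld-bot]
4. Porter goes back to the loading dock with the scan-bot.  [the loading dock: the scan-bot, the sort-bot | the warehouse floor: the paint-bot, the weld-bot]
5. Porter goes to the warehouse floor with the scan-bot and the sort-bot.  [the loading dock: — | the warehouse floor: the paint-bot, the scan-bot, the sort-bot, the weld-bot]

5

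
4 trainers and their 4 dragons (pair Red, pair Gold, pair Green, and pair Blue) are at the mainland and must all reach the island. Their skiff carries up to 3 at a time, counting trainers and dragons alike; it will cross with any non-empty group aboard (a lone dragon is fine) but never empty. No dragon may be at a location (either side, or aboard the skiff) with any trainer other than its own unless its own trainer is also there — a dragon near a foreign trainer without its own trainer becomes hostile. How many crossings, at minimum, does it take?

9

Counting alone: each trip to the island takes at most 3 across and each return brings at least 1 back, so after t trips out (and t−1 returns) at most 3t − (t−1) of the 8 are across; that first reaches 8 at t = 4, so at least 7 crossings are needed.
The safety rule pushes this higher. Following every safe sequence of crossings, the most of the 8 that can be at the island as the skiff arrives there on crossing 7 is 7 — never all 8.
So no plan with fewer than 9 crossings exists, and this one achieves 9:
1. dragon Red and trainer Red cross → the island.
2. trainer Red crosses ← the mainland.
3. dragon Gold, trainer Gold, and trainer Red cross → the island.
4. dragon Red and trainer Red cross ← the mainland.
5. trainer Blue, trainer Green, and trainer Red cross → the island.
6. dragon Gold crosses ← the mainland.
7. dragon Gold and dragon Red cross → the island.
8. dragon Red crosses ← the mainland.
9. dragon Blue, dragon Green, and dragon Red cross → the island.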